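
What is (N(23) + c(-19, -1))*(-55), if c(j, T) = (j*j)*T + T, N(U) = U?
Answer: 18645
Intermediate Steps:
c(j, T) = T + T*j² (c(j, T) = j²*T + T = T*j² + T = T + T*j²)
(N(23) + c(-19, -1))*(-55) = (23 - (1 + (-19)²))*(-55) = (23 - (1 + 361))*(-55) = (23 - 1*362)*(-55) = (23 - 362)*(-55) = -339*(-55) = 18645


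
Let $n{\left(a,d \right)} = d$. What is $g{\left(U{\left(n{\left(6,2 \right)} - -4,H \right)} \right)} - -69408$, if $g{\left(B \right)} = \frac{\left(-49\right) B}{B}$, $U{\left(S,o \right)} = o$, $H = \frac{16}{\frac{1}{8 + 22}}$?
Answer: $69359$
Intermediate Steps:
$H = 480$ ($H = \frac{16}{\frac{1}{30}} = 16 \frac{1}{\frac{1}{30}} = 16 \cdot 30 = 480$)
$g{\left(B \right)} = -49$
$g{\left(U{\left(n{\left(6,2 \right)} - -4,H \right)} \right)} - -69408 = -49 - -69408 = -49 + 69408 = 69359$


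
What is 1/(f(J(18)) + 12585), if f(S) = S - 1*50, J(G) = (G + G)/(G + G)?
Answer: 1/12536 ≈ 7.9770e-5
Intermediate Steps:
J(G) = 1 (J(G) = (2*G)/((2*G)) = (2*G)*(1/(2*G)) = 1)
f(S) = -50 + S (f(S) = S - 50 = -50 + S)
1/(f(J(18)) + 12585) = 1/((-50 + 1) + 12585) = 1/(-49 + 12585) = 1/12536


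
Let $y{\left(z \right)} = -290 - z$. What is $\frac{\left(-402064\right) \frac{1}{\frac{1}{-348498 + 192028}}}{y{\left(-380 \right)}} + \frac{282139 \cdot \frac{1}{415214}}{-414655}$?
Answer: $\frac{1083141426769367568109}{1549535050530} \approx 6.9901 \cdot 10^{8}$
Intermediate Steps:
$\frac{\left(-402064\right) \frac{1}{\frac{1}{-348498 + 192028}}}{y{\left(-380 \right)}} + \frac{282139 \cdot \frac{1}{415214}}{-414655} = \frac{\left(-402064\right) \frac{1}{\frac{1}{-348498 + 192028}}}{-290 - -380} + \frac{282139 \cdot \frac{1}{415214}}{-414655} = \frac{\left(-402064\right) \frac{1}{\frac{1}{-156470}}}{-290 + 380} + 282139 \cdot \frac{1}{415214} \left(- \frac{1}{414655}\right) = \frac{\left(-402064\right) \frac{1}{- \frac{1}{156470}}}{90} + \frac{282139}{415214} \left(- \frac{1}{414655}\right) = \left(-402064\right) \left(-156470\right) \frac{1}{90} - \frac{282139}{172170561170} = 62910954080 \cdot \frac{1}{90} - \frac{282139}{172170561170} = \frac{6291095408}{9} - \frac{282139}{172170561170} = \frac{1083141426769367568109}{1549535050530}$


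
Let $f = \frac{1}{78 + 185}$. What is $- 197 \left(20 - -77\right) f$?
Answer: $- \frac{19109}{263} \approx -72.658$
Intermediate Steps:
$f = \frac{1}{263} \approx 0.0038023$
$- 197 \left(20 - -77\right) f = - 197 \left(20 - -77\right) \frac{1}{263} = - 197 \left(20 + 77\right) \frac{1}{263} = \left(-197\right) 97 \cdot \frac{1}{263} = \left(-19109\right) \frac{1}{263} = - \frac{19109}{263}$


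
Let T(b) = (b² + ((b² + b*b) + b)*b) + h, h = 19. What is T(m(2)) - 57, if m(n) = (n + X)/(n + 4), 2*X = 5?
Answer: -1153/32 ≈ -36.031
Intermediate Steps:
X = 5/2 (X = (½)*5 = 5/2 ≈ 2.5000)
m(n) = (5/2 + n)/(4 + n) (m(n) = (n + 5/2)/(n + 4) = (5/2 + n)/(4 + n))
T(b) = 19 + b² + b*(b + 2*b²) (T(b) = (b² + ((b² + b*b) + b)*b) + 19 = (b² + ((b² + b²) + b)*b) + 19 = (b² + (2*b² + b)*b) + 19 = (b² + (b + 2*b²)*b) + 19 = (b² + b*(b + 2*b²)) + 19 = 19 + b² + b*(b + 2*b²))
T(m(2)) - 57 = (19 + 2*((5/2 + 2)/(4 + 2))² + 2*((5/2 + 2)/(4 + 2))³) - 57 = (19 + 2*((9/2)/6)² + 2*((9/2)/6)³) - 57 = (19 + 2*((⅙)*(9/2))² + 2*((⅙)*(9/2))³) - 57 = (19 + 2*(¾)² + 2*(¾)³) - 57 = (19 + 2*(9/16) + 2*(27/64)) - 57 = (19 + 9/8 + 27/32) - 57 = 671/32 - 57 = -1153/32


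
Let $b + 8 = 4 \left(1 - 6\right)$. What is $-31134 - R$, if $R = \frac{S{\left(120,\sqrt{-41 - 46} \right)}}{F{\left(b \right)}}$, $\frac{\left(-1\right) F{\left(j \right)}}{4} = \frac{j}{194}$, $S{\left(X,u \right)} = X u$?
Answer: $-31134 - \frac{1455 i \sqrt{87}}{7} \approx -31134.0 - 1938.8 i$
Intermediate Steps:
$b = -28$ ($b = -8 + 4 \left(1 - 6\right) = -8 + 4 \left(-5\right) = -8 - 20 = -28$)
$F{\left(j \right)} = - \frac{2 j}{97}$ ($F{\left(j \right)} = - 4 \frac{j}{194} = - \frac{2 j}{97}$)
$R = \frac{1455 i \sqrt{87}}{7}$ ($R = \frac{120 \sqrt{-41 - 46}}{\left(- \frac{2}{97}\right) \left(-28\right)} = \frac{120 \sqrt{-87}}{\frac{56}{97}} = 120 i \sqrt{87} \cdot \frac{97}{56} = \frac{1455 i \sqrt{87}}{7} \approx 1938.8 i$)
$-31134 - R = -31134 - \frac{1455 i \sqrt{87}}{7}$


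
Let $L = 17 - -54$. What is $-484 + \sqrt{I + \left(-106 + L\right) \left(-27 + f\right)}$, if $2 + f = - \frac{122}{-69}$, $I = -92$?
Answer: $-484 + \frac{\sqrt{4099773}}{69} \approx -454.66$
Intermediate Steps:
$f = - \frac{16}{69}$ ($f = -2 - \frac{122}{-69} = -2 - - \frac{122}{69} = -2 + \frac{122}{69} = - \frac{16}{69} \approx -0.23188$)
$L = 71$ ($L = 17 + 54 = 71$)
$-484 + \sqrt{I + \left(-106 + L\right) \left(-27 + f\right)} = -484 + \sqrt{-92 + \left(-106 + 71\right) \left(-27 - \frac{16}{69}\right)} = -484 + \sqrt{-92 - - \frac{65765}{69}} = -484 + \sqrt{-92 + \frac{65765}{69}} = -484 + \sqrt{\frac{59417}{69}} = -484 + \frac{\sqrt{4099773}}{69}$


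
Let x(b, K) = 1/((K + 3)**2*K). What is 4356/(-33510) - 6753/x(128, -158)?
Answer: 143166171204024/5585 ≈ 2.5634e+10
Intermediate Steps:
x(b, K) = 1/(K*(3 + K)**2) (x(b, K) = 1/((3 + K)**2*K) = 1/(K*(3 + K)**2))
4356/(-33510) - 6753/x(128, -158) = 4356/(-33510) - 6753*(-158*(3 - 158)**2) = 4356*(-1/33510) - 6753/((-1/158/(-155)**2)) = -726/5585 - 6753/((-1/158*1/24025)) = -726/5585 - 6753/(-1/3795950) = -726/5585 - 6753*(-3795950) = -726/5585 + 25634050350 = 143166171204024/5585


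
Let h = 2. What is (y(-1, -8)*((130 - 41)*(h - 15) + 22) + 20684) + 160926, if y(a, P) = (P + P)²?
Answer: -108950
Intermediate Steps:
y(a, P) = 4*P² (y(a, P) = (2*P)² = 4*P²)
(y(-1, -8)*((130 - 41)*(h - 15) + 22) + 20684) + 160926 = ((4*(-8)²)*((130 - 41)*(2 - 15) + 22) + 20684) + 160926 = ((4*64)*(89*(-13) + 22) + 20684) + 160926 = (256*(-1157 + 22) + 20684) + 160926 = (256*(-1135) + 20684) + 160926 = (-290560 + 20684) + 160926 = -269876 + 160926 = -108950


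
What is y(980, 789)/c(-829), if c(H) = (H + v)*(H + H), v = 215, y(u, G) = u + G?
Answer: 1769/1018012 ≈ 0.0017377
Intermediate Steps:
y(u, G) = G + u
c(H) = 2*H*(215 + H) (c(H) = (H + 215)*(H + H) = (215 + H)*(2*H) = 2*H*(215 + H))
y(980, 789)/c(-829) = (789 + 980)/((2*(-829)*(215 - 829))) = 1769/((2*(-829)*(-614))) = 1769/1018012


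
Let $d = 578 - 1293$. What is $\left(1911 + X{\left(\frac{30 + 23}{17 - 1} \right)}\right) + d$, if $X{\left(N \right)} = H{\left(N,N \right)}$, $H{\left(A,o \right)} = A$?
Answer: $\frac{19189}{16} \approx 1199.3$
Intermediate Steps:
$X{\left(N \right)} = N$
$d = -715$
$\left(1911 + X{\left(\frac{30 + 23}{17 - 1} \right)}\right) + d = \left(1911 + \frac{30 + 23}{17 - 1}\right) - 715 = \left(1911 + \frac{53}{16}\right) - 715 = \frac{30629}{16} - 715 = \frac{19189}{16}$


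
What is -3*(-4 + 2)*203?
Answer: 1218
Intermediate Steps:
-3*(-4 + 2)*203 = -3*(-2)*203 = 6*203 = 1218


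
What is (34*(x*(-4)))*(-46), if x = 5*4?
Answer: 125120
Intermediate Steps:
x = 20
(34*(x*(-4)))*(-46) = (34*(20*(-4)))*(-46) = (34*(-80))*(-46) = -2720*(-46) = 125120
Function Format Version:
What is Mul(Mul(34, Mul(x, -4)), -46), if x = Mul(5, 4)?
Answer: 125120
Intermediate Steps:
x = 20
Mul(Mul(34, Mul(x, -4)), -46) = Mul(Mul(34, Mul(20, -4)), -46) = Mul(Mul(34, -80), -46) = Mul(-2720, -46) = 125120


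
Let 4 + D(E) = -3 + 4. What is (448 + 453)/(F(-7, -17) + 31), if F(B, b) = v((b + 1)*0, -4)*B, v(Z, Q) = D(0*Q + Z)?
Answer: 901/52 ≈ 17.327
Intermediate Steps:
D(E) = -3 (D(E) = -4 + (-3 + 4) = -4 + 1 = -3)
v(Z, Q) = -3
F(B, b) = -3*B
(448 + 453)/(F(-7, -17) + 31) = (448 + 453)/(-3*(-7) + 31) = 901/(21 + 31) = 901/52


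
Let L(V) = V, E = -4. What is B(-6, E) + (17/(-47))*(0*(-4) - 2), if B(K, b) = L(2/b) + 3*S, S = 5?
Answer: 1431/94 ≈ 15.223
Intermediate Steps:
B(K, b) = 15 + 2/b (B(K, b) = 2/b + 3*5 = 2/b + 15 = 15 + 2/b)
B(-6, E) + (17/(-47))*(0*(-4) - 2) = (15 + 2/(-4)) + (17/(-47))*(0*(-4) - 2) = (15 + 2*(-1/4)) + (17*(-1/47))*(0 - 2) = (15 - 1/2) - 17/47*(-2) = 29/2 + 34/47 = 1431/94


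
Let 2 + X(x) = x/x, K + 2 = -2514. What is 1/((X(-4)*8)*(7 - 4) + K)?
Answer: -1/2540 ≈ -0.00039370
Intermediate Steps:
K = -2516 (K = -2 - 2514 = -2516)
X(x) = -1 (X(x) = -2 + x/x = -2 + 1 = -1)
1/((X(-4)*8)*(7 - 4) + K) = 1/((-1*8)*(7 - 4) - 2516) = 1/(-8*3 - 2516) = 1/(-24 - 2516) = 1/(-2540) = -1/2540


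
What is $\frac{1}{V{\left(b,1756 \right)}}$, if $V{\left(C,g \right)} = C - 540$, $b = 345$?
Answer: $- \frac{1}{195} \approx -0.0051282$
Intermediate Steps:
$V{\left(C,g \right)} = -540 + C$
$\frac{1}{V{\left(b,1756 \right)}} = \frac{1}{-540 + 345} = \frac{1}{-195} = - \frac{1}{195}$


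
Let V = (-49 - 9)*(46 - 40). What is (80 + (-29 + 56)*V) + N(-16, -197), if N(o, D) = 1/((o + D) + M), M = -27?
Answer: -2235841/240 ≈ -9316.0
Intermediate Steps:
V = -348 (V = -58*6 = -348)
N(o, D) = 1/(-27 + D + o) (N(o, D) = 1/((o + D) - 27) = 1/((D + o) - 27) = 1/(-27 + D + o))
(80 + (-29 + 56)*V) + N(-16, -197) = (80 + (-29 + 56)*(-348)) + 1/(-27 - 197 - 16) = (80 + 27*(-348)) + 1/(-240) = (80 - 9396) - 1/240 = -9316 - 1/240 = -2235841/240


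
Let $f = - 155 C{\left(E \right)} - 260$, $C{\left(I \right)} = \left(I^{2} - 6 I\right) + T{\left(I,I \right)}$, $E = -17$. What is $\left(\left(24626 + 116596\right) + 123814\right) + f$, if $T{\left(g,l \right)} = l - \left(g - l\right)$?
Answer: $206806$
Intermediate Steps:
$T{\left(g,l \right)} = - g + 2 l$ ($T{\left(g,l \right)} = l - \left(g - l\right) = - g + 2 l$)
$C{\left(I \right)} = I^{2} - 5 I$ ($C{\left(I \right)} = \left(I^{2} - 6 I\right) + \left(- I + 2 I\right) = \left(I^{2} - 6 I\right) + I = I^{2} - 5 I$)
$f = -58230$ ($f = - 155 \left(- 17 \left(-5 - 17\right)\right) - 260 = - 155 \left(\left(-17\right) \left(-22\right)\right) - 260 = \left(-155\right) 374 - 260 = -57970 - 260 = -58230$)
$\left(\left(24626 + 116596\right) + 123814\right) + f = \left(\left(24626 + 116596\right) + 123814\right) - 58230 = \left(141222 + 123814\right) - 58230 = 265036 - 58230 = 206806$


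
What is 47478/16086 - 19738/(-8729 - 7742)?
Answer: 3739849/901199 ≈ 4.1499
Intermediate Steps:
47478/16086 - 19738/(-8729 - 7742) = 47478*(1/16086) - 19738/(-16471) = 7913/2681 - 19738*(-1/16471) = 7913/2681 + 19738/16471 = 3739849/901199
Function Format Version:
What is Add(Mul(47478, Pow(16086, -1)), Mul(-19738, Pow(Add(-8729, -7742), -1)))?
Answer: Rational(3739849, 901199) ≈ 4.1499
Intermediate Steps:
Add(Mul(47478, Pow(16086, -1)), Mul(-19738, Pow(Add(-8729, -7742), -1))) = Add(Mul(47478, Rational(1, 16086)), Mul(-19738, Pow(-16471, -1))) = Add(Rational(7913, 2681), Mul(-19738, Rational(-1, 16471))) = Add(Rational(7913, 2681), Rational(19738, 16471)) = Rational(3739849, 901199)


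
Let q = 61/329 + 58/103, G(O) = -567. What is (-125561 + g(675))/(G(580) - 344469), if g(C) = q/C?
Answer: 47867462656/131537642985 ≈ 0.36391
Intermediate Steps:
q = 25365/33887 (q = 61*(1/329) + 58*(1/103) = 61/329 + 58/103 = 25365/33887 ≈ 0.74852)
g(C) = 25365/(33887*C)
(-125561 + g(675))/(G(580) - 344469) = (-125561 + (25365/33887)/675)/(-567 - 344469) = (-125561 + (25365/33887)*(1/675))/(-345036) = (-125561 + 1691/1524915)*(-1/345036) = -191469850624/1524915*(-1/345036) = 47867462656/131537642985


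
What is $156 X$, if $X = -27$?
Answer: $-4212$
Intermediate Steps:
$156 X = 156 \left(-27\right) = -4212$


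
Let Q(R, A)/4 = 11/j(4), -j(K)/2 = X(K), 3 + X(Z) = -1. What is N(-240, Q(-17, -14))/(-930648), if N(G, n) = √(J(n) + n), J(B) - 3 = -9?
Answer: -I*√2/1861296 ≈ -7.598e-7*I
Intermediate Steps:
X(Z) = -4 (X(Z) = -3 - 1 = -4)
j(K) = 8 (j(K) = -2*(-4) = 8)
J(B) = -6 (J(B) = 3 - 9 = -6)
Q(R, A) = 11/2 (Q(R, A) = 4*(11/8) = 11/2)
N(G, n) = √(-6 + n)
N(-240, Q(-17, -14))/(-930648) = √(-6 + 11/2)/(-930648) = √(-½)*(-1/930648) = (I*√2/2)*(-1/930648) = -I*√2/1861296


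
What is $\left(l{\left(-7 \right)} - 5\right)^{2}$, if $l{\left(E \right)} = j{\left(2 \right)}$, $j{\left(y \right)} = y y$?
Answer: $1$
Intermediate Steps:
$j{\left(y \right)} = y^{2}$
$l{\left(E \right)} = 4$ ($l{\left(E \right)} = 2^{2} = 4$)
$\left(l{\left(-7 \right)} - 5\right)^{2} = \left(4 - 5\right)^{2} = \left(-1\right)^{2} = 1$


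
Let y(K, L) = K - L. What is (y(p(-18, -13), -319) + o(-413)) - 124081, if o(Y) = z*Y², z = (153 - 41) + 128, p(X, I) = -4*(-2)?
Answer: 40812806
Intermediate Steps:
p(X, I) = 8
z = 240 (z = 112 + 128 = 240)
o(Y) = 240*Y²
(y(p(-18, -13), -319) + o(-413)) - 124081 = ((8 - 1*(-319)) + 240*(-413)²) - 124081 = ((8 + 319) + 240*170569) - 124081 = (327 + 40936560) - 124081 = 40936887 - 124081 = 40812806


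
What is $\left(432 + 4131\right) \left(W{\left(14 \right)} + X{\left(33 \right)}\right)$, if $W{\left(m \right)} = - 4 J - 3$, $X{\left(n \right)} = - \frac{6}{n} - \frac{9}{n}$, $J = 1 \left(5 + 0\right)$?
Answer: $- \frac{1177254}{11} \approx -1.0702 \cdot 10^{5}$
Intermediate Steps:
$J = 5$ ($J = 1 \cdot 5 = 5$)
$X{\left(n \right)} = - \frac{15}{n}$
$W{\left(m \right)} = -23$ ($W{\left(m \right)} = \left(-4\right) 5 - 3 = -20 - 3 = -23$)
$\left(432 + 4131\right) \left(W{\left(14 \right)} + X{\left(33 \right)}\right) = \left(432 + 4131\right) \left(-23 - \frac{15}{33}\right) = 4563 \left(-23 - \frac{5}{11}\right) = 4563 \left(- \frac{258}{11}\right) = - \frac{1177254}{11}$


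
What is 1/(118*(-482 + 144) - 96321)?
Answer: -1/136205 ≈ -7.3419e-6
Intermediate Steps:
1/(118*(-482 + 144) - 96321) = 1/(118*(-338) - 96321) = 1/(-39884 - 96321) = 1/(-136205) = -1/136205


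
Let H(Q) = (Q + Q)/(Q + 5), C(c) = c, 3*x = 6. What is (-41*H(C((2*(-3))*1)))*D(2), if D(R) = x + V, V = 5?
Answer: -3444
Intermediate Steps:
x = 2 (x = (1/3)*6 = 2)
D(R) = 7 (D(R) = 2 + 5 = 7)
H(Q) = 2*Q/(5 + Q) (H(Q) = (2*Q)/(5 + Q) = 2*Q/(5 + Q))
(-41*H(C((2*(-3))*1)))*D(2) = -82*(2*(-3))*1/(5 + (2*(-3))*1)*7 = -82*(-6*1)/(5 - 6*1)*7 = -82*(-6)/(5 - 6)*7 = -82*(-6)/(-1)*7 = -82*(-6)*(-1)*7 = -41*12*7 = -492*7 = -3444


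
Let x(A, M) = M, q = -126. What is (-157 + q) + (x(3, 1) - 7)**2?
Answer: -247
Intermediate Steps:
(-157 + q) + (x(3, 1) - 7)**2 = (-157 - 126) + (1 - 7)**2 = -283 + (-6)**2 = -283 + 36 = -247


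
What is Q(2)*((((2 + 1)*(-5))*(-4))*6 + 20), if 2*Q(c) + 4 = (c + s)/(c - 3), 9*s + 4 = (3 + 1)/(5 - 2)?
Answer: -29260/27 ≈ -1083.7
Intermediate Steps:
s = -8/27 (s = -4/9 + ((3 + 1)/(5 - 2))/9 = -4/9 + (4/3)/9 = -4/9 + (4*(1/3))/9 = -4/9 + (1/9)*(4/3) = -4/9 + 4/27 = -8/27 ≈ -0.29630)
Q(c) = -2 + (-8/27 + c)/(2*(-3 + c)) (Q(c) = -2 + ((c - 8/27)/(c - 3))/2 = -2 + ((-8/27 + c)/(-3 + c))/2 = -2 + (-8/27 + c)/(2*(-3 + c)))
Q(2)*((((2 + 1)*(-5))*(-4))*6 + 20) = ((316 - 81*2)/(54*(-3 + 2)))*((((2 + 1)*(-5))*(-4))*6 + 20) = ((1/54)*(316 - 162)/(-1))*(((3*(-5))*(-4))*6 + 20) = ((1/54)*(-1)*154)*(-15*(-4)*6 + 20) = -77*(60*6 + 20)/27 = -77*(360 + 20)/27 = -77/27*380 = -29260/27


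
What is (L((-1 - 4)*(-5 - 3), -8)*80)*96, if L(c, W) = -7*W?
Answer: 430080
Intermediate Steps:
(L((-1 - 4)*(-5 - 3), -8)*80)*96 = (-7*(-8)*80)*96 = (56*80)*96 = 4480*96 = 430080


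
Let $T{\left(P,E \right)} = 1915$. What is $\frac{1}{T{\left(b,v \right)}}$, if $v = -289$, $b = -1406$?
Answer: $\frac{1}{1915} \approx 0.00052219$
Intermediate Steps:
$\frac{1}{T{\left(b,v \right)}} = \frac{1}{1915}$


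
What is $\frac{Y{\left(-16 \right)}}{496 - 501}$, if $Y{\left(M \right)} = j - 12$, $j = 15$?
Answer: $- \frac{3}{5} \approx -0.6$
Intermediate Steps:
$Y{\left(M \right)} = 3$ ($Y{\left(M \right)} = 15 - 12 = 3$)
$\frac{Y{\left(-16 \right)}}{496 - 501} = \frac{3}{496 - 501} = \frac{3}{-5} = 3 \left(- \frac{1}{5}\right) = - \frac{3}{5}$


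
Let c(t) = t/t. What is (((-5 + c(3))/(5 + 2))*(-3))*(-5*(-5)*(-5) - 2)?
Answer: -1524/7 ≈ -217.71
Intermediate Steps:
c(t) = 1
(((-5 + c(3))/(5 + 2))*(-3))*(-5*(-5)*(-5) - 2) = (((-5 + 1)/(5 + 2))*(-3))*(-5*(-5)*(-5) - 2) = (-4/7*(-3))*(25*(-5) - 2) = (-4*⅐*(-3))*(-125 - 2) = -4/7*(-3)*(-127) = (12/7)*(-127) = -1524/7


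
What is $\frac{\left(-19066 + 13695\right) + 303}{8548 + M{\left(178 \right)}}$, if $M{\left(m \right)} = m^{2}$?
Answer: $- \frac{1267}{10058} \approx -0.12597$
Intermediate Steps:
$\frac{\left(-19066 + 13695\right) + 303}{8548 + M{\left(178 \right)}} = \frac{\left(-19066 + 13695\right) + 303}{8548 + 178^{2}} = \frac{-5371 + 303}{8548 + 31684} = - \frac{5068}{40232} = \left(-5068\right) \frac{1}{40232} = - \frac{1267}{10058}$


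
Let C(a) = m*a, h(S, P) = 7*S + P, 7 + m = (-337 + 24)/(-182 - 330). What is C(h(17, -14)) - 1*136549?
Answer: -70256543/512 ≈ -1.3722e+5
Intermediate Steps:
m = -3271/512 (m = -7 + (-337 + 24)/(-182 - 330) = -7 - 313/(-512) = -7 - 313*(-1/512) = -7 + 313/512 = -3271/512 ≈ -6.3887)
h(S, P) = P + 7*S
C(a) = -3271*a/512
C(h(17, -14)) - 1*136549 = -3271*(-14 + 7*17)/512 - 1*136549 = -3271*(-14 + 119)/512 - 136549 = -3271/512*105 - 136549 = -343455/512 - 136549 = -70256543/512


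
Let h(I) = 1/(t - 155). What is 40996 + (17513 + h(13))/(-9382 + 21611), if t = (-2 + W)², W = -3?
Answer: 65176487609/1589770 ≈ 40997.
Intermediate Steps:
t = 25 (t = (-2 - 3)² = (-5)² = 25)
h(I) = -1/130 (h(I) = 1/(25 - 155) = 1/(-130) = -1/130)
40996 + (17513 + h(13))/(-9382 + 21611) = 40996 + (17513 - 1/130)/(-9382 + 21611) = 40996 + (2276689/130)/12229 = 40996 + (2276689/130)*(1/12229) = 40996 + 2276689/1589770 = 65176487609/1589770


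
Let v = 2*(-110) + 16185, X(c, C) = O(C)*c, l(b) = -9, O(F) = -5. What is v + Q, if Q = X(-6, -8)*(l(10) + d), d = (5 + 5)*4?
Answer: 16895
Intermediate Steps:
X(c, C) = -5*c
d = 40 (d = 10*4 = 40)
Q = 930 (Q = (-5*(-6))*(-9 + 40) = 30*31 = 930)
v = 15965 (v = -220 + 16185 = 15965)
v + Q = 15965 + 930 = 16895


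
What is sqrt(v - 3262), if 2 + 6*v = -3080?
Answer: I*sqrt(33981)/3 ≈ 61.446*I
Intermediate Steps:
v = -1541/3 (v = -1/3 + (1/6)*(-3080) = -1/3 - 1540/3 = -1541/3 ≈ -513.67)
sqrt(v - 3262) = sqrt(-1541/3 - 3262) = sqrt(-11327/3) = I*sqrt(33981)/3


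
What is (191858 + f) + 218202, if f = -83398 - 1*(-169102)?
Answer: 495764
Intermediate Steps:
f = 85704 (f = -83398 + 169102 = 85704)
(191858 + f) + 218202 = (191858 + 85704) + 218202 = 277562 + 218202 = 495764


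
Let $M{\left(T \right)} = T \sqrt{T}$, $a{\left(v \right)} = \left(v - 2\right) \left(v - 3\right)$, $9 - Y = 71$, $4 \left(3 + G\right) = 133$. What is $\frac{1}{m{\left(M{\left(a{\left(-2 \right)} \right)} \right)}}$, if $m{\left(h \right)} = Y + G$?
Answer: $- \frac{4}{127} \approx -0.031496$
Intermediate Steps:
$G = \frac{121}{4}$ ($G = -3 + \frac{1}{4} \cdot 133 = -3 + \frac{133}{4} = \frac{121}{4} \approx 30.25$)
$Y = -62$ ($Y = 9 - 71 = -62$)
$a{\left(v \right)} = \left(-3 + v\right) \left(-2 + v\right)$ ($a{\left(v \right)} = \left(-2 + v\right) \left(-3 + v\right) = \left(-3 + v\right) \left(-2 + v\right)$)
$M{\left(T \right)} = T^{\frac{3}{2}}$
$m{\left(h \right)} = - \frac{127}{4}$ ($m{\left(h \right)} = -62 + \frac{121}{4} = - \frac{127}{4}$)
$\frac{1}{m{\left(M{\left(a{\left(-2 \right)} \right)} \right)}} = \frac{1}{- \frac{127}{4}} = - \frac{4}{127}$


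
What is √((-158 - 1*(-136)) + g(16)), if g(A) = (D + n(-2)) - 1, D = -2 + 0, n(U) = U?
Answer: 3*I*√3 ≈ 5.1962*I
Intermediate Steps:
D = -2
g(A) = -5 (g(A) = (-2 - 2) - 1 = -4 - 1 = -5)
√((-158 - 1*(-136)) + g(16)) = √((-158 - 1*(-136)) - 5) = √((-158 + 136) - 5) = √(-22 - 5) = √(-27) = 3*I*√3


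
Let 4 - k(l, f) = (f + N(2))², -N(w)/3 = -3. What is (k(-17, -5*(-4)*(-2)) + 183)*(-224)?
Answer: 173376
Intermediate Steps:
N(w) = 9 (N(w) = -3*(-3) = 9)
k(l, f) = 4 - (9 + f)² (k(l, f) = 4 - (f + 9)² = 4 - (9 + f)²)
(k(-17, -5*(-4)*(-2)) + 183)*(-224) = ((4 - (9 - 5*(-4)*(-2))²) + 183)*(-224) = ((4 - (9 + 20*(-2))²) + 183)*(-224) = ((4 - (9 - 40)²) + 183)*(-224) = ((4 - 1*(-31)²) + 183)*(-224) = ((4 - 1*961) + 183)*(-224) = ((4 - 961) + 183)*(-224) = (-957 + 183)*(-224) = -774*(-224) = 173376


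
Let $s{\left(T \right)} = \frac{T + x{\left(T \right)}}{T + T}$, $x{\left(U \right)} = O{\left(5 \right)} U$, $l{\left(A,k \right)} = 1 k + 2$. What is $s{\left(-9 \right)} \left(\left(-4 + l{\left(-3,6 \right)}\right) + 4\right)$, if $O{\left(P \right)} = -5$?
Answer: $-16$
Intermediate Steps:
$l{\left(A,k \right)} = 2 + k$ ($l{\left(A,k \right)} = k + 2 = 2 + k$)
$x{\left(U \right)} = - 5 U$
$s{\left(T \right)} = -2$ ($s{\left(T \right)} = \frac{T - 5 T}{T + T} = \frac{\left(-4\right) T}{2 T} = - 4 T \frac{1}{2 T} = -2$)
$s{\left(-9 \right)} \left(\left(-4 + l{\left(-3,6 \right)}\right) + 4\right) = - 2 \left(\left(-4 + \left(2 + 6\right)\right) + 4\right) = - 2 \left(\left(-4 + 8\right) + 4\right) = - 2 \left(4 + 4\right) = \left(-2\right) 8 = -16$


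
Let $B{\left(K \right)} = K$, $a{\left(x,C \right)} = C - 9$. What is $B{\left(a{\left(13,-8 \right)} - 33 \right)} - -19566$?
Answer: $19516$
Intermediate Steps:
$a{\left(x,C \right)} = -9 + C$ ($a{\left(x,C \right)} = C - 9 = -9 + C$)
$B{\left(a{\left(13,-8 \right)} - 33 \right)} - -19566 = \left(\left(-9 - 8\right) - 33\right) - -19566 = \left(-17 - 33\right) + 19566 = -50 + 19566 = 19516$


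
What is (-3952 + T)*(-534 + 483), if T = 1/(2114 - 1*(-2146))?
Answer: 286203823/1420 ≈ 2.0155e+5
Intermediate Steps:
T = 1/4260 (T = 1/(2114 + 2146) = 1/4260 ≈ 0.00023474)
(-3952 + T)*(-534 + 483) = (-3952 + 1/4260)*(-534 + 483) = -16835519/4260*(-51) = 286203823/1420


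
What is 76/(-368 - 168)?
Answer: -19/134 ≈ -0.14179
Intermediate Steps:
76/(-368 - 168) = 76/(-536) = -1/536*76 = -19/134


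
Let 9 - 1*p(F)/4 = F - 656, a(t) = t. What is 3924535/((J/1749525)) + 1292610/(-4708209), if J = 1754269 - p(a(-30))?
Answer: 979603035528949745/249890190097 ≈ 3.9201e+6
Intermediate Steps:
p(F) = 2660 - 4*F (p(F) = 36 - 4*(F - 656) = 36 - 4*(-656 + F) = 36 + (2624 - 4*F) = 2660 - 4*F)
J = 1751489 (J = 1754269 - (2660 - 4*(-30)) = 1754269 - (2660 + 120) = 1754269 - 1*2780 = 1754269 - 2780 = 1751489)
3924535/((J/1749525)) + 1292610/(-4708209) = 3924535/((1751489/1749525)) + 1292610/(-4708209) = 3924535/((1751489*(1/1749525))) + 1292610*(-1/4708209) = 3924535/(1751489/1749525) - 39170/142673 = 3924535*(1749525/1751489) - 39170/142673 = 6866072095875/1751489 - 39170/142673 = 979603035528949745/249890190097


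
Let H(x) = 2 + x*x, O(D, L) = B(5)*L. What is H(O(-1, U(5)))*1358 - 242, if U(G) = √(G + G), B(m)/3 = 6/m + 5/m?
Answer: 2970094/5 ≈ 5.9402e+5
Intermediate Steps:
B(m) = 33/m (B(m) = 3*(6/m + 5/m) = 3*(11/m) = 33/m)
U(G) = √2*√G (U(G) = √(2*G) = √2*√G)
O(D, L) = 33*L/5 (O(D, L) = (33/5)*L = (33*(⅕))*L = 33*L/5)
H(x) = 2 + x²
H(O(-1, U(5)))*1358 - 242 = (2 + (33*(√2*√5)/5)²)*1358 - 242 = (2 + (33*√10/5)²)*1358 - 242 = (2 + 2178/5)*1358 - 242 = (2188/5)*1358 - 242 = 2971304/5 - 242 = 2970094/5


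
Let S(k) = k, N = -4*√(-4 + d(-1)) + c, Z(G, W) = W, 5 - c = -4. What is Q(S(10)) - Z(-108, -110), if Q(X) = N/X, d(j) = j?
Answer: 1109/10 - 2*I*√5/5 ≈ 110.9 - 0.89443*I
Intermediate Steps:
c = 9 (c = 5 - 1*(-4) = 5 + 4 = 9)
N = 9 - 4*I*√5 (N = -4*√(-4 - 1) + 9 = -4*I*√5 + 9 = 9 - 4*I*√5 ≈ 9.0 - 8.9443*I)
Q(X) = (9 - 4*I*√5)/X
Q(S(10)) - Z(-108, -110) = (9 - 4*I*√5)/10 - 1*(-110) = (9 - 4*I*√5)/10 + 110 = (9/10 - 2*I*√5/5) + 110 = 1109/10 - 2*I*√5/5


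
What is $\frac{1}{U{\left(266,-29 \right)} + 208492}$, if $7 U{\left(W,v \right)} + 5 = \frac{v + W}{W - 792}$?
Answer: $\frac{3682}{767664677} \approx 4.7964 \cdot 10^{-6}$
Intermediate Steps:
$U{\left(W,v \right)} = - \frac{5}{7} + \frac{W + v}{7 \left(-792 + W\right)}$ ($U{\left(W,v \right)} = - \frac{5}{7} + \frac{\left(v + W\right) \frac{1}{W - 792}}{7} = - \frac{5}{7} + \frac{\left(W + v\right) \frac{1}{-792 + W}}{7} = - \frac{5}{7} + \frac{\frac{1}{-792 + W} \left(W + v\right)}{7} = - \frac{5}{7} + \frac{W + v}{7 \left(-792 + W\right)}$)
$\frac{1}{U{\left(266,-29 \right)} + 208492} = \frac{1}{\frac{3960 - 29 - 1064}{7 \left(-792 + 266\right)} + 208492} = \frac{1}{\frac{3960 - 29 - 1064}{7 \left(-526\right)} + 208492} = \frac{1}{\frac{1}{7} \left(- \frac{1}{526}\right) 2867 + 208492} = \frac{1}{- \frac{2867}{3682} + 208492} = \frac{1}{\frac{767664677}{3682}} = \frac{3682}{767664677}$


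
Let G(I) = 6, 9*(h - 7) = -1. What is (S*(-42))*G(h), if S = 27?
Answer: -6804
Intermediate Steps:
h = 62/9 (h = 7 + (⅑)*(-1) = 7 - ⅑ = 62/9 ≈ 6.8889)
(S*(-42))*G(h) = (27*(-42))*6 = -1134*6 = -6804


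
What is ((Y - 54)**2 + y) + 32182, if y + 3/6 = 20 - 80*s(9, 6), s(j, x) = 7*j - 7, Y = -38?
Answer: 72371/2 ≈ 36186.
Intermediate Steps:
s(j, x) = -7 + 7*j
y = -8921/2 (y = -1/2 + (20 - 80*(-7 + 7*9)) = -1/2 + (20 - 80*(-7 + 63)) = -1/2 + (20 - 80*56) = -1/2 + (20 - 4480) = -1/2 - 4460 = -8921/2 ≈ -4460.5)
((Y - 54)**2 + y) + 32182 = ((-38 - 54)**2 - 8921/2) + 32182 = ((-92)**2 - 8921/2) + 32182 = (8464 - 8921/2) + 32182 = 8007/2 + 32182 = 72371/2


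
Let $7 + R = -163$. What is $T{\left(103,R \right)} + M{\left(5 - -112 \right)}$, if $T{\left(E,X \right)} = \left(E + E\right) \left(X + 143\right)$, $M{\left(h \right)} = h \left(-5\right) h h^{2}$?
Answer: $-936949167$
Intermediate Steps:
$R = -170$ ($R = -7 - 163 = -170$)
$M{\left(h \right)} = - 5 h^{4}$ ($M{\left(h \right)} = - 5 h h^{3} = - 5 h^{4}$)
$T{\left(E,X \right)} = 2 E \left(143 + X\right)$
$T{\left(103,R \right)} + M{\left(5 - -112 \right)} = 2 \cdot 103 \left(143 - 170\right) - 5 \left(5 - -112\right)^{4} = 2 \cdot 103 \left(-27\right) - 5 \left(5 + 112\right)^{4} = -5562 - 5 \cdot 117^{4} = -5562 - 936943605 = -936949167$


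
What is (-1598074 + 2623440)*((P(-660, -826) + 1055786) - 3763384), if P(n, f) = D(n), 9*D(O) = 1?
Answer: -24986509352446/9 ≈ -2.7763e+12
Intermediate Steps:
D(O) = ⅑ (D(O) = (⅑)*1 = ⅑)
P(n, f) = ⅑
(-1598074 + 2623440)*((P(-660, -826) + 1055786) - 3763384) = (-1598074 + 2623440)*((⅑ + 1055786) - 3763384) = 1025366*(9502075/9 - 3763384) = 1025366*(-24368381/9) = -24986509352446/9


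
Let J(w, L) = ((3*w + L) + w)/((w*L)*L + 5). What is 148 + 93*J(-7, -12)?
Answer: 152164/1003 ≈ 151.71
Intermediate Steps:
J(w, L) = (L + 4*w)/(5 + w*L²) (J(w, L) = ((L + 3*w) + w)/((L*w)*L + 5) = (L + 4*w)/(w*L² + 5) = (L + 4*w)/(5 + w*L²))
148 + 93*J(-7, -12) = 148 + 93*((-12 + 4*(-7))/(5 - 7*(-12)²)) = 148 + 93*((-12 - 28)/(5 - 7*144)) = 148 + 93*(-40/(5 - 1008)) = 148 + 93*(-40/(-1003)) = 148 + 93*(-1/1003*(-40)) = 148 + 93*(40/1003) = 148 + 3720/1003 = 152164/1003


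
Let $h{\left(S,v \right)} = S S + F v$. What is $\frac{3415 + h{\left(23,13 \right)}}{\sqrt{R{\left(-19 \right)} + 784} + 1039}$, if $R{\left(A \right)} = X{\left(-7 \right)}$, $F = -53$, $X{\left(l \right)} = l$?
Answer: $\frac{3381945}{1078744} - \frac{3255 \sqrt{777}}{1078744} \approx 3.051$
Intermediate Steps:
$R{\left(A \right)} = -7$
$h{\left(S,v \right)} = S^{2} - 53 v$ ($h{\left(S,v \right)} = S S - 53 v = S^{2} - 53 v$)
$\frac{3415 + h{\left(23,13 \right)}}{\sqrt{R{\left(-19 \right)} + 784} + 1039} = \frac{3415 + \left(23^{2} - 689\right)}{\sqrt{-7 + 784} + 1039} = \frac{3415 + \left(529 - 689\right)}{\sqrt{777} + 1039} = \frac{3415 - 160}{1039 + \sqrt{777}} = \frac{3255}{1039 + \sqrt{777}}$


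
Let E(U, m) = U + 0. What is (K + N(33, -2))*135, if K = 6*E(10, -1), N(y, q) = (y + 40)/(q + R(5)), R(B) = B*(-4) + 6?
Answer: 119745/16 ≈ 7484.1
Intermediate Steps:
R(B) = 6 - 4*B (R(B) = -4*B + 6 = 6 - 4*B)
E(U, m) = U
N(y, q) = (40 + y)/(-14 + q) (N(y, q) = (y + 40)/(q + (6 - 4*5)) = (40 + y)/(q + (6 - 20)) = (40 + y)/(q - 14) = (40 + y)/(-14 + q))
K = 60 (K = 6*10 = 60)
(K + N(33, -2))*135 = (60 + (40 + 33)/(-14 - 2))*135 = (60 + 73/(-16))*135 = (60 - 1/16*73)*135 = (60 - 73/16)*135 = (887/16)*135 = 119745/16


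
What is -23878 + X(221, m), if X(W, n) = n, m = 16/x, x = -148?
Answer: -883490/37 ≈ -23878.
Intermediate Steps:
m = -4/37 (m = 16/(-148) = 16*(-1/148) = -4/37 ≈ -0.10811)
-23878 + X(221, m) = -23878 - 4/37 = -883490/37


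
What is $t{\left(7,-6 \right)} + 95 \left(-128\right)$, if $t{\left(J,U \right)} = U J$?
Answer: $-12202$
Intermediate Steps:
$t{\left(J,U \right)} = J U$
$t{\left(7,-6 \right)} + 95 \left(-128\right) = 7 \left(-6\right) + 95 \left(-128\right) = -42 - 12160 = -12202$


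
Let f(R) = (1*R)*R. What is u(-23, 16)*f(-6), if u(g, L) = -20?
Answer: -720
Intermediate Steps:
f(R) = R² (f(R) = R*R = R²)
u(-23, 16)*f(-6) = -20*(-6)² = -20*36 = -720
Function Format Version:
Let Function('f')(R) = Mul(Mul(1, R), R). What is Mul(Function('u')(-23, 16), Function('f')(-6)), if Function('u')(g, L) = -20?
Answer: -720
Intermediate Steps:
Function('f')(R) = Pow(R, 2) (Function('f')(R) = Mul(R, R) = Pow(R, 2))
Mul(Function('u')(-23, 16), Function('f')(-6)) = Mul(-20, Pow(-6, 2)) = Mul(-20, 36) = -720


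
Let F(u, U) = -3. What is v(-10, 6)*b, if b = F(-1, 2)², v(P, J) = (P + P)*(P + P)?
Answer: 3600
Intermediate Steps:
v(P, J) = 4*P² (v(P, J) = (2*P)*(2*P) = 4*P²)
b = 9 (b = (-3)² = 9)
v(-10, 6)*b = (4*(-10)²)*9 = (4*100)*9 = 400*9 = 3600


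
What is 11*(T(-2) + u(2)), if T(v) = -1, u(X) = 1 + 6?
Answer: 66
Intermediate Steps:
u(X) = 7
11*(T(-2) + u(2)) = 11*(-1 + 7) = 11*6 = 66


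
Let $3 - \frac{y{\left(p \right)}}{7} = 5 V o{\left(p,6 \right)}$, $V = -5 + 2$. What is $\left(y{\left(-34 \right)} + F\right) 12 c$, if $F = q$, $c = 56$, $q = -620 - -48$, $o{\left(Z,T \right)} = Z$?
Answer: $-2769312$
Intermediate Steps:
$V = -3$
$q = -572$ ($q = -620 + 48 = -572$)
$y{\left(p \right)} = 21 + 105 p$ ($y{\left(p \right)} = 21 - 7 \cdot 5 \left(-3\right) p = 21 - 7 \left(- 15 p\right) = 21 + 105 p$)
$F = -572$
$\left(y{\left(-34 \right)} + F\right) 12 c = \left(\left(21 + 105 \left(-34\right)\right) - 572\right) 12 \cdot 56 = \left(\left(21 - 3570\right) - 572\right) 672 = \left(-3549 - 572\right) 672 = \left(-4121\right) 672 = -2769312$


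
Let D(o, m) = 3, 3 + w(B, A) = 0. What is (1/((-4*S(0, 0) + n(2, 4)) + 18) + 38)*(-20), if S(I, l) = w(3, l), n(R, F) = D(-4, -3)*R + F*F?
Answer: -9885/13 ≈ -760.38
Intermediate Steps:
w(B, A) = -3 (w(B, A) = -3 + 0 = -3)
n(R, F) = F**2 + 3*R (n(R, F) = 3*R + F*F = 3*R + F**2 = F**2 + 3*R)
S(I, l) = -3
(1/((-4*S(0, 0) + n(2, 4)) + 18) + 38)*(-20) = (1/((-4*(-3) + (4**2 + 3*2)) + 18) + 38)*(-20) = (1/((12 + (16 + 6)) + 18) + 38)*(-20) = (1/((12 + 22) + 18) + 38)*(-20) = (1/(34 + 18) + 38)*(-20) = (1/52 + 38)*(-20) = (1977/52)*(-20) = -9885/13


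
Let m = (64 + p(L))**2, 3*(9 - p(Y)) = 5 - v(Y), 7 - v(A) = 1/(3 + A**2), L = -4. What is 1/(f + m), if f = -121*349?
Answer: -3249/119578817 ≈ -2.7170e-5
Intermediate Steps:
f = -42229
v(A) = 7 - 1/(3 + A**2)
p(Y) = 22/3 + (20 + 7*Y**2)/(3*(3 + Y**2)) (p(Y) = 9 - (5 - (20 + 7*Y**2)/(3 + Y**2))/3 = 9 + (-5/3 + (20 + 7*Y**2)/(3*(3 + Y**2))) = 22/3 + (20 + 7*Y**2)/(3*(3 + Y**2)))
m = 17623204/3249 (m = (64 + (86 + 29*(-4)**2)/(3*(3 + (-4)**2)))**2 = (64 + (86 + 29*16)/(3*(3 + 16)))**2 = (64 + (1/3)*(86 + 464)/19)**2 = (64 + (1/3)*(1/19)*550)**2 = (64 + 550/57)**2 = (4198/57)**2 = 17623204/3249 ≈ 5424.2)
1/(f + m) = 1/(-42229 + 17623204/3249) = 1/(-119578817/3249) = -3249/119578817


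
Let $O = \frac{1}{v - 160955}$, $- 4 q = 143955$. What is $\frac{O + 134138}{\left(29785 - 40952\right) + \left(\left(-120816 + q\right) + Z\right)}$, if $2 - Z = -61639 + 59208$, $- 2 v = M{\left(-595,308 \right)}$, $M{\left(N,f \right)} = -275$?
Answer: $- \frac{172573902512}{212972223425} \approx -0.81031$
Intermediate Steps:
$q = - \frac{143955}{4}$ ($q = \left(- \frac{1}{4}\right) 143955 = - \frac{143955}{4} \approx -35989.0$)
$v = \frac{275}{2}$ ($v = \left(- \frac{1}{2}\right) \left(-275\right) = \frac{275}{2} \approx 137.5$)
$Z = 2433$ ($Z = 2 - \left(-61639 + 59208\right) = 2 - -2431 = 2 + 2431 = 2433$)
$O = - \frac{2}{321635}$ ($O = \frac{1}{\frac{275}{2} - 160955} = \frac{1}{- \frac{321635}{2}} = - \frac{2}{321635} \approx -6.2182 \cdot 10^{-6}$)
$\frac{O + 134138}{\left(29785 - 40952\right) + \left(\left(-120816 + q\right) + Z\right)} = \frac{- \frac{2}{321635} + 134138}{\left(29785 - 40952\right) + \left(\left(-120816 - \frac{143955}{4}\right) + 2433\right)} = \frac{43143475628}{321635 \left(\left(29785 - 40952\right) + \left(- \frac{627219}{4} + 2433\right)\right)} = \frac{43143475628}{321635 \left(-11167 - \frac{617487}{4}\right)} = \frac{43143475628}{321635 \left(- \frac{662155}{4}\right)} = \frac{43143475628}{321635} \left(- \frac{4}{662155}\right) = - \frac{172573902512}{212972223425}$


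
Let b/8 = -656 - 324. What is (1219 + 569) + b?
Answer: -6052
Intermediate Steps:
b = -7840 (b = 8*(-656 - 324) = 8*(-980) = -7840)
(1219 + 569) + b = (1219 + 569) - 7840 = 1788 - 7840 = -6052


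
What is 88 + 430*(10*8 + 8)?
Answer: 37928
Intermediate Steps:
88 + 430*(10*8 + 8) = 88 + 430*(80 + 8) = 88 + 430*88 = 88 + 37840 = 37928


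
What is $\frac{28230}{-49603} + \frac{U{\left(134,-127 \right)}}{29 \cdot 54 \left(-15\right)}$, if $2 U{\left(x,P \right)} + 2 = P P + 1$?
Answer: $- \frac{59062294}{64731915} \approx -0.91241$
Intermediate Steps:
$U{\left(x,P \right)} = - \frac{1}{2} + \frac{P^{2}}{2}$ ($U{\left(x,P \right)} = -1 + \frac{P P + 1}{2} = -1 + \frac{P^{2} + 1}{2} = -1 + \frac{1 + P^{2}}{2} = -1 + \left(\frac{1}{2} + \frac{P^{2}}{2}\right) = - \frac{1}{2} + \frac{P^{2}}{2}$)
$\frac{28230}{-49603} + \frac{U{\left(134,-127 \right)}}{29 \cdot 54 \left(-15\right)} = \frac{28230}{-49603} + \frac{- \frac{1}{2} + \frac{\left(-127\right)^{2}}{2}}{29 \cdot 54 \left(-15\right)} = 28230 \left(- \frac{1}{49603}\right) + \frac{- \frac{1}{2} + \frac{1}{2} \cdot 16129}{29 \left(-810\right)} = - \frac{28230}{49603} + \frac{- \frac{1}{2} + \frac{16129}{2}}{-23490} = - \frac{28230}{49603} + 8064 \left(- \frac{1}{23490}\right) = - \frac{28230}{49603} - \frac{448}{1305} = - \frac{59062294}{64731915}$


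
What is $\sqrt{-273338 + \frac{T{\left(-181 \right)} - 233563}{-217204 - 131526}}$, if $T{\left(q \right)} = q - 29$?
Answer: $\frac{i \sqrt{33241266861201910}}{348730} \approx 522.82 i$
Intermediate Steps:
$T{\left(q \right)} = -29 + q$
$\sqrt{-273338 + \frac{T{\left(-181 \right)} - 233563}{-217204 - 131526}} = \sqrt{-273338 + \frac{\left(-29 - 181\right) - 233563}{-217204 - 131526}} = \sqrt{-273338 + \frac{-210 - 233563}{-348730}} = \sqrt{-273338 - - \frac{233773}{348730}} = \sqrt{-273338 + \frac{233773}{348730}} = \sqrt{- \frac{95320926967}{348730}} = \frac{i \sqrt{33241266861201910}}{348730}$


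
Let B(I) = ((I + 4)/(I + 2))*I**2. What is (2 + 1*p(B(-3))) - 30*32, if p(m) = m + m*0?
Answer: -967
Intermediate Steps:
B(I) = I**2*(4 + I)/(2 + I) (B(I) = ((4 + I)/(2 + I))*I**2 = I**2*(4 + I)/(2 + I))
p(m) = m (p(m) = m + 0 = m)
(2 + 1*p(B(-3))) - 30*32 = (2 + 1*((-3)**2*(4 - 3)/(2 - 3))) - 30*32 = (2 + 1*(9*1/(-1))) - 960 = (2 + 1*(9*(-1)*1)) - 960 = (2 + 1*(-9)) - 960 = (2 - 9) - 960 = -7 - 960 = -967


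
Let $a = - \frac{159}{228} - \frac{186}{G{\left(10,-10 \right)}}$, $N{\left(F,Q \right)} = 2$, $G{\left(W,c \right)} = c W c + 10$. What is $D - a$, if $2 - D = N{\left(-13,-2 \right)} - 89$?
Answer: $\frac{3449653}{38380} \approx 89.881$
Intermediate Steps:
$G{\left(W,c \right)} = 10 + W c^{2}$ ($G{\left(W,c \right)} = W c c + 10 = W c^{2} + 10 = 10 + W c^{2}$)
$a = - \frac{33833}{38380}$ ($a = - \frac{159}{228} - \frac{186}{10 + 10 \left(-10\right)^{2}} = \left(-159\right) \frac{1}{228} - \frac{186}{10 + 10 \cdot 100} = - \frac{53}{76} - \frac{186}{10 + 1000} = - \frac{53}{76} - \frac{186}{1010} = - \frac{53}{76} - \frac{93}{505} = - \frac{33833}{38380} \approx -0.88153$)
$D = 89$ ($D = 2 - \left(2 - 89\right) = 2 - -87 = 2 + 87 = 89$)
$D - a = 89 - - \frac{33833}{38380} = 89 + \frac{33833}{38380} = \frac{3449653}{38380}$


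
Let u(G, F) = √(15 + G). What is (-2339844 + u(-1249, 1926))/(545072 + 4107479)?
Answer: -2339844/4652551 + I*√1234/4652551 ≈ -0.50292 + 7.5503e-6*I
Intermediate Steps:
(-2339844 + u(-1249, 1926))/(545072 + 4107479) = (-2339844 + √(15 - 1249))/(545072 + 4107479) = (-2339844 + √(-1234))/4652551 = (-2339844 + I*√1234)*(1/4652551) = -2339844/4652551 + I*√1234/4652551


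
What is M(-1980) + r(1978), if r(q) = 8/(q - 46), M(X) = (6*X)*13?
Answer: -74594518/483 ≈ -1.5444e+5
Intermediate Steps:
M(X) = 78*X
r(q) = 8/(-46 + q)
M(-1980) + r(1978) = 78*(-1980) + 8/(-46 + 1978) = -154440 + 8/1932 = -154440 + 8*(1/1932) = -154440 + 2/483 = -74594518/483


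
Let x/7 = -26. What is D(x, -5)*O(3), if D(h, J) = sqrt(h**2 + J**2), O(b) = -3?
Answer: -3*sqrt(33149) ≈ -546.21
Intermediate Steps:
x = -182 (x = 7*(-26) = -182)
D(h, J) = sqrt(J**2 + h**2)
D(x, -5)*O(3) = sqrt((-5)**2 + (-182)**2)*(-3) = sqrt(25 + 33124)*(-3) = sqrt(33149)*(-3) = -3*sqrt(33149)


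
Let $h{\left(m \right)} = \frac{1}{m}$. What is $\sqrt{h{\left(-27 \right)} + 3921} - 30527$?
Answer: $-30527 + \frac{\sqrt{317598}}{9} \approx -30464.0$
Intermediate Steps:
$\sqrt{h{\left(-27 \right)} + 3921} - 30527 = \sqrt{\frac{1}{-27} + 3921} - 30527 = \sqrt{- \frac{1}{27} + 3921} - 30527 = \sqrt{\frac{105866}{27}} - 30527 = \frac{\sqrt{317598}}{9} - 30527 = -30527 + \frac{\sqrt{317598}}{9}$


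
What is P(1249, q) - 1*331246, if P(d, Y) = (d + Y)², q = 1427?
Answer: 6829730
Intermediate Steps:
P(d, Y) = (Y + d)²
P(1249, q) - 1*331246 = (1427 + 1249)² - 1*331246 = 2676² - 331246 = 7160976 - 331246 = 6829730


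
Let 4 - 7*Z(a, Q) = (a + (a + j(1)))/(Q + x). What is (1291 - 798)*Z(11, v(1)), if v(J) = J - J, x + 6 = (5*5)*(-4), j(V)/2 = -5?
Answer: 107474/371 ≈ 289.69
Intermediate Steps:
j(V) = -10 (j(V) = 2*(-5) = -10)
x = -106 (x = -6 + (5*5)*(-4) = -6 + 25*(-4) = -6 - 100 = -106)
v(J) = 0
Z(a, Q) = 4/7 - (-10 + 2*a)/(7*(-106 + Q)) (Z(a, Q) = 4/7 - (a + (a - 10))/(7*(Q - 106)) = 4/7 - (a + (-10 + a))/(7*(-106 + Q)) = 4/7 - (-10 + 2*a)/(7*(-106 + Q)))
(1291 - 798)*Z(11, v(1)) = (1291 - 798)*(2*(-207 - 1*11 + 2*0)/(7*(-106 + 0))) = 493*((2/7)*(-207 - 11 + 0)/(-106)) = 493*((2/7)*(-1/106)*(-218)) = 493*(218/371) = 107474/371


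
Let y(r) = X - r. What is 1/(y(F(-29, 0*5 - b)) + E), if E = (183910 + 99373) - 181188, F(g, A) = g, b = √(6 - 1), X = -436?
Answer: 1/101688 ≈ 9.8340e-6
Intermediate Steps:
b = √5 ≈ 2.2361
y(r) = -436 - r
E = 102095 (E = 283283 - 181188 = 102095)
1/(y(F(-29, 0*5 - b)) + E) = 1/((-436 - 1*(-29)) + 102095) = 1/((-436 + 29) + 102095) = 1/(-407 + 102095) = 1/101688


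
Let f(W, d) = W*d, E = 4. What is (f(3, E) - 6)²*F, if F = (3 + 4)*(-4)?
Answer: -1008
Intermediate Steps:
F = -28 (F = 7*(-4) = -28)
(f(3, E) - 6)²*F = (3*4 - 6)²*(-28) = (12 - 6)²*(-28) = 6²*(-28) = 36*(-28) = -1008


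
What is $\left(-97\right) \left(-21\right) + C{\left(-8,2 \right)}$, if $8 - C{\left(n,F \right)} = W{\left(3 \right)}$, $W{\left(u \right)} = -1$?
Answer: $2046$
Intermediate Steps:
$C{\left(n,F \right)} = 9$ ($C{\left(n,F \right)} = 8 - -1 = 8 + 1 = 9$)
$\left(-97\right) \left(-21\right) + C{\left(-8,2 \right)} = \left(-97\right) \left(-21\right) + 9 = 2037 + 9 = 2046$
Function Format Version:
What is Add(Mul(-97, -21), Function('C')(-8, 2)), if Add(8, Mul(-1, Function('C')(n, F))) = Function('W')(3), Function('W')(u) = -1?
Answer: 2046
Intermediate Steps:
Function('C')(n, F) = 9 (Function('C')(n, F) = Add(8, Mul(-1, -1)) = Add(8, 1) = 9)
Add(Mul(-97, -21), Function('C')(-8, 2)) = Add(Mul(-97, -21), 9) = Add(2037, 9) = 2046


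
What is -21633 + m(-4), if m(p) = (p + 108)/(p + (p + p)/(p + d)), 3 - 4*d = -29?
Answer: -64951/3 ≈ -21650.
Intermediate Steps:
d = 8 (d = ¾ - ¼*(-29) = ¾ + 29/4 = 8)
m(p) = (108 + p)/(p + 2*p/(8 + p)) (m(p) = (p + 108)/(p + (p + p)/(p + 8)) = (108 + p)/(p + (2*p)/(8 + p)) = (108 + p)/(p + 2*p/(8 + p)))
-21633 + m(-4) = -21633 + (864 + (-4)² + 116*(-4))/((-4)*(10 - 4)) = -21633 - ¼*(864 + 16 - 464)/6 = -21633 - ¼*⅙*416 = -21633 - 52/3 = -64951/3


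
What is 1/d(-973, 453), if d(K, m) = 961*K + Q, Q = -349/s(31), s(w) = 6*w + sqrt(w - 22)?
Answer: -189/176725366 ≈ -1.0695e-6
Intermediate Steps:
s(w) = sqrt(-22 + w) + 6*w (s(w) = 6*w + sqrt(-22 + w) = sqrt(-22 + w) + 6*w)
Q = -349/189 (Q = -349/(sqrt(-22 + 31) + 6*31) = -349/(sqrt(9) + 186) = -349/(3 + 186) = -349/189 ≈ -1.8466)
d(K, m) = -349/189 + 961*K (d(K, m) = 961*K - 349/189 = -349/189 + 961*K)
1/d(-973, 453) = 1/(-349/189 + 961*(-973)) = 1/(-349/189 - 935053) = 1/(-176725366/189) = -189/176725366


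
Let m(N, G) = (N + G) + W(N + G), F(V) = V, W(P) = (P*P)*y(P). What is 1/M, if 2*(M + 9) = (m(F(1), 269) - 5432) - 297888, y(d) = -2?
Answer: -1/224434 ≈ -4.4557e-6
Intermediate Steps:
W(P) = -2*P**2 (W(P) = (P*P)*(-2) = P**2*(-2) = -2*P**2)
m(N, G) = G + N - 2*(G + N)**2 (m(N, G) = (N + G) - 2*(N + G)**2 = (G + N) - 2*(G + N)**2 = G + N - 2*(G + N)**2)
M = -224434 (M = -9 + (((269 + 1 - 2*(269 + 1)**2) - 5432) - 297888)/2 = -9 + (((269 + 1 - 2*270**2) - 5432) - 297888)/2 = -9 + (((269 + 1 - 2*72900) - 5432) - 297888)/2 = -9 + (((269 + 1 - 145800) - 5432) - 297888)/2 = -9 + ((-145530 - 5432) - 297888)/2 = -9 + (-150962 - 297888)/2 = -9 + (1/2)*(-448850) = -9 - 224425 = -224434)
1/M = 1/(-224434) = -1/224434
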